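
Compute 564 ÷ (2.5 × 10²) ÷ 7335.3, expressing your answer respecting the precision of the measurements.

3.1 × 10⁻⁴

564 ÷ (2.5 × 10²) ÷ 7335.3 = 0.000307553883277…
Multiplication/division keeps the fewest significant figures: 564 → 3 s.f., 2.5 × 10² → 2 s.f., 7335.3 → 5 s.f.; limit is 2.
Rounded to 2 significant figures: 3.1 × 10⁻⁴.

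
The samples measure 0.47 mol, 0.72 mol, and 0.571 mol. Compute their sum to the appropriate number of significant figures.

0.47 mol + 0.72 mol + 0.571 mol = 1.761 mol.
Addition/subtraction keeps the fewest decimal places: 0.47 → 2 decimal places, 0.72 → 2 decimal places, 0.571 → 3 decimal places; limit is 2.
Rounded to 2 decimal places: 1.76 mol.

1.76 mol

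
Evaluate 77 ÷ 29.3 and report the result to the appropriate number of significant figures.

2.6

77 ÷ 29.3 = 2.62798634812…
Multiplication/division keeps the fewest significant figures: 77 → 2 s.f., 29.3 → 3 s.f.; limit is 2.
Rounded to 2 significant figures: 2.6.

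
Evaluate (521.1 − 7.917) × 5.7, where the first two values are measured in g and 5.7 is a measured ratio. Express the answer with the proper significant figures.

2.9 × 10³ g

521.1 g − 7.917 g = 513.183 g; the difference is limited to 1 decimal place (4 s.f.).
Carrying full precision, 513.183 × 5.7 = 2925.1431 g; 5.7 has 2 s.f., so the result keeps min(4, 2) = 2 s.f.
Rounded to 2 significant figures: 2.9 × 10³ g.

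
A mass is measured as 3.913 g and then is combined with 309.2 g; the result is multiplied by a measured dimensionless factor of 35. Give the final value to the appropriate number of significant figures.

3.913 g + 309.2 g = 313.113 g; the sum is limited to 1 decimal place (4 s.f.).
Carrying full precision, 313.113 × 35 = 10958.955 g; 35 has 2 s.f., so the result keeps min(4, 2) = 2 s.f.
Rounded to 2 significant figures: 1.1 × 10^4 g.

1.1 × 10^4 g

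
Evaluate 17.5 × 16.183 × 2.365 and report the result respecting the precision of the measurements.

6.70 × 10^2

17.5 × 16.183 × 2.365 = 669.7739125
Multiplication/division keeps the fewest significant figures: 17.5 → 3 s.f., 16.183 → 5 s.f., 2.365 → 4 s.f.; limit is 3.
Rounded to 3 significant figures: 6.70 × 10^2.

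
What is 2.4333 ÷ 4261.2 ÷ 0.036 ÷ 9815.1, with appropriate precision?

1.6 × 10⁻⁶

2.4333 ÷ 4261.2 ÷ 0.036 ÷ 9815.1 = 0.00000161609359217…
Multiplication/division keeps the fewest significant figures: 2.4333 → 5 s.f., 4261.2 → 5 s.f., 0.036 → 2 s.f., 9815.1 → 5 s.f.; limit is 2.
Rounded to 2 significant figures: 1.6 × 10⁻⁶.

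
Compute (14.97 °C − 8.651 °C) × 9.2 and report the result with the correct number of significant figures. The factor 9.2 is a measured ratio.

58 °C

14.97 °C − 8.651 °C = 6.319 °C; the difference is limited to 2 decimal places (3 s.f.).
Carrying full precision, 6.319 × 9.2 = 58.1348 °C; 9.2 has 2 s.f., so the result keeps min(3, 2) = 2 s.f.
Rounded to 2 significant figures: 58 °C.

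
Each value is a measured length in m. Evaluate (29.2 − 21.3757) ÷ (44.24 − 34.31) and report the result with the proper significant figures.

0.79

29.2 − 21.3757 = 7.8243, limited to 1 d.p. → 2 s.f.; 44.24 − 34.31 = 9.93, limited to 2 d.p. → 3 s.f.
Carrying full precision, 7.8243 ÷ 9.93 = 0.787945619335…; keep min(2, 3) = 2 s.f.
Rounded to 2 significant figures: 0.79.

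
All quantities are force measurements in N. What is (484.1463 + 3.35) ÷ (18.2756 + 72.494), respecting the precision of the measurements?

5.3707

484.1463 + 3.35 = 487.4963, limited to 2 d.p. → 5 s.f.; 18.2756 + 72.494 = 90.7696, limited to 3 d.p. → 5 s.f.
Carrying full precision, 487.4963 ÷ 90.7696 = 5.37070010224…; keep min(5, 5) = 5 s.f.
Rounded to 5 significant figures: 5.3707.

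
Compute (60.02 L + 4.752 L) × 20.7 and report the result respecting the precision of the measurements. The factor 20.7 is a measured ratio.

60.02 L + 4.752 L = 64.772 L; the sum is limited to 2 decimal places (4 s.f.).
Carrying full precision, 64.772 × 20.7 = 1340.7804 L; 20.7 has 3 s.f., so the result keeps min(4, 3) = 3 s.f.
Rounded to 3 significant figures: 1.34 × 10^3 L.

1.34 × 10^3 L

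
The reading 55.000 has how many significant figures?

55.000: trailing zeros after a decimal point are significant.

5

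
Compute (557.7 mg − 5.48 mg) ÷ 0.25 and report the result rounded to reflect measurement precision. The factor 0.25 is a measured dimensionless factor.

2.2 × 10³ mg

557.7 mg − 5.48 mg = 552.22 mg; the difference is limited to 1 decimal place (4 s.f.).
Carrying full precision, 552.22 ÷ 0.25 = 2208.88 mg; 0.25 has 2 s.f., so the result keeps min(4, 2) = 2 s.f.
Rounded to 2 significant figures: 2.2 × 10³ mg.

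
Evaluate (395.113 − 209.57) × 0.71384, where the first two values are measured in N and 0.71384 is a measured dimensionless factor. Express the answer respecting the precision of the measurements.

395.113 N − 209.57 N = 185.543 N; the difference is limited to 2 decimal places (5 s.f.).
Carrying full precision, 185.543 × 0.71384 = 132.44801512 N; 0.71384 has 5 s.f., so the result keeps min(5, 5) = 5 s.f.
Rounded to 5 significant figures: 132.45 N.

132.45 N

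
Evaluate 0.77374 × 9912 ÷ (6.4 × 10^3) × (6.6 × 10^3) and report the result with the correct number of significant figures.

0.77374 × 9912 ÷ (6.4 × 10^3) × (6.6 × 10^3) = 7908.976845
Multiplication/division keeps the fewest significant figures: 0.77374 → 5 s.f., 9912 → 4 s.f., 6.4 × 10^3 → 2 s.f., 6.6 × 10^3 → 2 s.f.; limit is 2.
Rounded to 2 significant figures: 7.9 × 10^3.

7.9 × 10^3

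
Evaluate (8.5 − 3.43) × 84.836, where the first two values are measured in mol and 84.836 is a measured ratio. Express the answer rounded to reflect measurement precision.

8.5 mol − 3.43 mol = 5.07 mol; the difference is limited to 1 decimal place (2 s.f.).
Carrying full precision, 5.07 × 84.836 = 430.11852 mol; 84.836 has 5 s.f., so the result keeps min(2, 5) = 2 s.f.
Rounded to 2 significant figures: 4.3 × 10² mol.

4.3 × 10² mol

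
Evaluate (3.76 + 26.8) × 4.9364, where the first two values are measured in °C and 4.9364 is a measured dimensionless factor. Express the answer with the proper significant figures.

3.76 °C + 26.8 °C = 30.56 °C; the sum is limited to 1 decimal place (3 s.f.).
Carrying full precision, 30.56 × 4.9364 = 150.856384 °C; 4.9364 has 5 s.f., so the result keeps min(3, 5) = 3 s.f.
Rounded to 3 significant figures: 151 °C.

151 °C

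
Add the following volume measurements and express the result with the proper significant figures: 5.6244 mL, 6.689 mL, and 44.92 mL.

5.6244 mL + 6.689 mL + 44.92 mL = 57.2334 mL.
Addition/subtraction keeps the fewest decimal places: 5.6244 → 4 decimal places, 6.689 → 3 decimal places, 44.92 → 2 decimal places; limit is 2.
Rounded to 2 decimal places: 57.23 mL.

57.23 mL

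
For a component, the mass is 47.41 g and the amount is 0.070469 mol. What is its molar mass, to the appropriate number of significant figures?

672.8 g/mol

molar mass = 47.41 g ÷ 0.070469 mol = 672.778101009… g/mol.
47.41 has 4 significant figures; 0.070469 has 5.
Division/multiplication keeps the fewest: 4 significant figures.
Rounded: 672.8 g/mol.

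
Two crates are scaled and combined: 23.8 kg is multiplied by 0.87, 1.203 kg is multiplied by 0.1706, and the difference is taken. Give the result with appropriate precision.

23.8 × 0.87 = 20.706 → 21 kg (2 s.f., last digit at the 10^0 place).
1.203 × 0.1706 = 0.2052318 → 0.2052 kg (4 s.f., last digit at the 10^-4 place).
Difference: 20.5007682 kg; keep the coarser place, 10^0.
Result: 21 kg.

21 kg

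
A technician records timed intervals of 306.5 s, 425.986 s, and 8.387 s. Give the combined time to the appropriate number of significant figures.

306.5 s + 425.986 s + 8.387 s = 740.873 s.
Addition/subtraction keeps the fewest decimal places: 306.5 → 1 decimal place, 425.986 → 3 decimal places, 8.387 → 3 decimal places; limit is 1.
Rounded to 1 decimal place: 740.9 s.

740.9 s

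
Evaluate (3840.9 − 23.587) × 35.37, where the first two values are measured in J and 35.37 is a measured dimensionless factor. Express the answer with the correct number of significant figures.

1.350 × 10⁵ J

3840.9 J − 23.587 J = 3817.313 J; the difference is limited to 1 decimal place (5 s.f.).
Carrying full precision, 3817.313 × 35.37 = 135018.36081 J; 35.37 has 4 s.f., so the result keeps min(5, 4) = 4 s.f.
Rounded to 4 significant figures: 1.350 × 10⁵ J.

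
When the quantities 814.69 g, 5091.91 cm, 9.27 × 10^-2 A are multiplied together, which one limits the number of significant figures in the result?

9.27 × 10^-2 A

814.69 g → 5 s.f.; 5091.91 cm → 6 s.f.; 9.27 × 10^-2 A → 3 s.f.
The fewest is 3 significant figures, from 9.27 × 10^-2 A.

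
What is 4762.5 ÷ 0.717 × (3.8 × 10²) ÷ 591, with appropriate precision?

4.3 × 10³

4762.5 ÷ 0.717 × (3.8 × 10²) ÷ 591 = 4270.82669612…
Multiplication/division keeps the fewest significant figures: 4762.5 → 5 s.f., 0.717 → 3 s.f., 3.8 × 10² → 2 s.f., 591 → 3 s.f.; limit is 2.
Rounded to 2 significant figures: 4.3 × 10³.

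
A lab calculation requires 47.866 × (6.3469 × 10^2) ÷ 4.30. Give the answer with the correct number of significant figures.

7.07 × 10^3

47.866 × (6.3469 × 10^2) ÷ 4.30 = 7065.13291628…
Multiplication/division keeps the fewest significant figures: 47.866 → 5 s.f., 6.3469 × 10^2 → 5 s.f., 4.30 → 3 s.f.; limit is 3.
Rounded to 3 significant figures: 7.07 × 10^3.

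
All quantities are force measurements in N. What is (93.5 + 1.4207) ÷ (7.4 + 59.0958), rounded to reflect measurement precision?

1.43

93.5 + 1.4207 = 94.9207, limited to 1 d.p. → 3 s.f.; 7.4 + 59.0958 = 66.4958, limited to 1 d.p. → 3 s.f.
Carrying full precision, 94.9207 ÷ 66.4958 = 1.42746910331…; keep min(3, 3) = 3 s.f.
Rounded to 3 significant figures: 1.43.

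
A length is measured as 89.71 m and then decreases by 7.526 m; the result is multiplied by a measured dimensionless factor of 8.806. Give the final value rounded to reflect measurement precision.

89.71 m − 7.526 m = 82.184 m; the difference is limited to 2 decimal places (4 s.f.).
Carrying full precision, 82.184 × 8.806 = 723.712304 m; 8.806 has 4 s.f., so the result keeps min(4, 4) = 4 s.f.
Rounded to 4 significant figures: 723.7 m.

723.7 m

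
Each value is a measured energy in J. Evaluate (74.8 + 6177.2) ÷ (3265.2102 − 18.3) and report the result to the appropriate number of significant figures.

1.9255

74.8 + 6177.2 = 6252.0, limited to 1 d.p. → 5 s.f.; 3265.2102 − 18.3 = 3246.9102, limited to 1 d.p. → 5 s.f.
Carrying full precision, 6252.0 ÷ 3246.9102 = 1.92552291714…; keep min(5, 5) = 5 s.f.
Rounded to 5 significant figures: 1.9255.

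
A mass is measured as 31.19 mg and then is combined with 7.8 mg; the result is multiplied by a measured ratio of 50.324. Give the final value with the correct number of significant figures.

1.96 × 10³ mg

31.19 mg + 7.8 mg = 38.99 mg; the sum is limited to 1 decimal place (3 s.f.).
Carrying full precision, 38.99 × 50.324 = 1962.13276 mg; 50.324 has 5 s.f., so the result keeps min(3, 5) = 3 s.f.
Rounded to 3 significant figures: 1.96 × 10³ mg.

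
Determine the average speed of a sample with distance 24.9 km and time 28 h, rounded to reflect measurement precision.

0.89 km/h

average speed = 24.9 km ÷ 28 h = 0.889285714286… km/h.
24.9 has 3 significant figures; 28 has 2.
Division/multiplication keeps the fewest: 2 significant figures.
Rounded: 0.89 km/h.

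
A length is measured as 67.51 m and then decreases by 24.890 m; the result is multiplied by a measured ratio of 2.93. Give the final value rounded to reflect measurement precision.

125 m

67.51 m − 24.890 m = 42.620 m; the difference is limited to 2 decimal places (4 s.f.).
Carrying full precision, 42.620 × 2.93 = 124.8766 m; 2.93 has 3 s.f., so the result keeps min(4, 3) = 3 s.f.
Rounded to 3 significant figures: 125 m.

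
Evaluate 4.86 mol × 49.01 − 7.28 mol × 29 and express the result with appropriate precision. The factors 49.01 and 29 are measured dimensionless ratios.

3 × 10^1 mol

4.86 × 49.01 = 238.1886 → 238 mol (3 s.f., last digit at the 10^0 place).
7.28 × 29 = 211.12 → 2.1 × 10^2 mol (2 s.f., last digit at the 10^1 place).
Difference: 27.0686 mol; keep the coarser place, 10^1.
Result: 3 × 10^1 mol.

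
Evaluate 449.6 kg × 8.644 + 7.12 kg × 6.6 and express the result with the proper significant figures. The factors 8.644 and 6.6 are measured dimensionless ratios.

3933 kg

449.6 × 8.644 = 3886.3424 → 3.886 × 10³ kg (4 s.f., last digit at the 10^0 place).
7.12 × 6.6 = 46.992 → 47 kg (2 s.f., last digit at the 10^0 place).
Sum: 3933.3344 kg; keep the coarser place, 10^0.
Result: 3933 kg.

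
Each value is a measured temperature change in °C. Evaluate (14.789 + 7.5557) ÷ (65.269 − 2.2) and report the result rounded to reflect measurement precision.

14.789 + 7.5557 = 22.3447, limited to 3 d.p. → 5 s.f.; 65.269 − 2.2 = 63.069, limited to 1 d.p. → 3 s.f.
Carrying full precision, 22.3447 ÷ 63.069 = 0.354289746151…; keep min(5, 3) = 3 s.f.
Rounded to 3 significant figures: 0.354.

0.354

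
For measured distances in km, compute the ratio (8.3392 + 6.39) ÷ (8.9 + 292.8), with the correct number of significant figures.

0.04882

8.3392 + 6.39 = 14.7292, limited to 2 d.p. → 4 s.f.; 8.9 + 292.8 = 301.7, limited to 1 d.p. → 4 s.f.
Carrying full precision, 14.7292 ÷ 301.7 = 0.0488206827975…; keep min(4, 4) = 4 s.f.
Rounded to 4 significant figures: 0.04882.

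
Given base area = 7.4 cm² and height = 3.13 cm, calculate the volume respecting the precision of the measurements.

volume = 7.4 cm² × 3.13 cm = 23.162 cm³.
7.4 has 2 significant figures; 3.13 has 3.
Division/multiplication keeps the fewest: 2 significant figures.
Rounded: 23 cm³.

23 cm³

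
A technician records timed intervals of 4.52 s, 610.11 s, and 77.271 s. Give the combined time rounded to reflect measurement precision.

691.90 s

4.52 s + 610.11 s + 77.271 s = 691.901 s.
Addition/subtraction keeps the fewest decimal places: 4.52 → 2 decimal places, 610.11 → 2 decimal places, 77.271 → 3 decimal places; limit is 2.
Rounded to 2 decimal places: 691.90 s.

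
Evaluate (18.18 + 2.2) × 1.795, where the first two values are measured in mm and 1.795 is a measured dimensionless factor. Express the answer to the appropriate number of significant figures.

18.18 mm + 2.2 mm = 20.38 mm; the sum is limited to 1 decimal place (3 s.f.).
Carrying full precision, 20.38 × 1.795 = 36.5821 mm; 1.795 has 4 s.f., so the result keeps min(3, 4) = 3 s.f.
Rounded to 3 significant figures: 36.6 mm.

36.6 mm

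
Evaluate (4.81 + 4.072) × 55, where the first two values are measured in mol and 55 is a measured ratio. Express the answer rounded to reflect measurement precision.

4.81 mol + 4.072 mol = 8.882 mol; the sum is limited to 2 decimal places (3 s.f.).
Carrying full precision, 8.882 × 55 = 488.51 mol; 55 has 2 s.f., so the result keeps min(3, 2) = 2 s.f.
Rounded to 2 significant figures: 4.9 × 10² mol.

4.9 × 10² mol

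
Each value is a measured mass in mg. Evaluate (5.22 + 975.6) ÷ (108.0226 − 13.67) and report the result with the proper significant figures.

10.40

5.22 + 975.6 = 980.82, limited to 1 d.p. → 4 s.f.; 108.0226 − 13.67 = 94.3526, limited to 2 d.p. → 4 s.f.
Carrying full precision, 980.82 ÷ 94.3526 = 10.3952620278…; keep min(4, 4) = 4 s.f.
Rounded to 4 significant figures: 10.40.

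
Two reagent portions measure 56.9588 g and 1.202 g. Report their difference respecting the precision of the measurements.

55.757 g

56.9588 g − 1.202 g = 55.7568 g.
Addition/subtraction keeps the fewest decimal places: 56.9588 → 4 decimal places, 1.202 → 3 decimal places; limit is 3.
Rounded to 3 decimal places: 55.757 g.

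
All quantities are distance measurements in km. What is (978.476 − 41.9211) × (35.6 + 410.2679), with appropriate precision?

978.476 − 41.9211 = 936.5549, limited to 3 d.p. → 6 s.f.; 35.6 + 410.2679 = 445.8679, limited to 1 d.p. → 4 s.f.
Carrying full precision, 936.5549 × 445.8679 = 417579.766498…; keep min(6, 4) = 4 s.f.
Rounded to 4 significant figures: 4.176 × 10^5 km².

4.176 × 10^5 km²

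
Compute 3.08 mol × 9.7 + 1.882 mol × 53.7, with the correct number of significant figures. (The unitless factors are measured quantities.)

3.08 × 9.7 = 29.876 → 3.0 × 10^1 mol (2 s.f., last digit at the 10^0 place).
1.882 × 53.7 = 101.0634 → 101 mol (3 s.f., last digit at the 10^0 place).
Sum: 130.9394 mol; keep the coarser place, 10^0.
Result: 131 mol.

131 mol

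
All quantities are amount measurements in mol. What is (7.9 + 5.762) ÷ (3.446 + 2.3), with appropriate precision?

7.9 + 5.762 = 13.662, limited to 1 d.p. → 3 s.f.; 3.446 + 2.3 = 5.746, limited to 1 d.p. → 2 s.f.
Carrying full precision, 13.662 ÷ 5.746 = 2.37765402019…; keep min(3, 2) = 2 s.f.
Rounded to 2 significant figures: 2.4.

2.4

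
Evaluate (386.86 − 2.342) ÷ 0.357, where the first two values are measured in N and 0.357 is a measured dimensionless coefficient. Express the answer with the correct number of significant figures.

1.08 × 10^3 N

386.86 N − 2.342 N = 384.518 N; the difference is limited to 2 decimal places (5 s.f.).
Carrying full precision, 384.518 ÷ 0.357 = 1077.08123249… N; 0.357 has 3 s.f., so the result keeps min(5, 3) = 3 s.f.
Rounded to 3 significant figures: 1.08 × 10^3 N.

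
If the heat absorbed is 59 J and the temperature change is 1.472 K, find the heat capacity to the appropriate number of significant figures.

heat capacity = 59 J ÷ 1.472 K = 40.0815217391… J/K.
59 has 2 significant figures; 1.472 has 4.
Division/multiplication keeps the fewest: 2 significant figures.
Rounded: 4.0 × 10¹ J/K.

4.0 × 10¹ J/K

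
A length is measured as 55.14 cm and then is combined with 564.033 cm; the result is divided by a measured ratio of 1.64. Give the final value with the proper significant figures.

55.14 cm + 564.033 cm = 619.173 cm; the sum is limited to 2 decimal places (5 s.f.).
Carrying full precision, 619.173 ÷ 1.64 = 377.544512195… cm; 1.64 has 3 s.f., so the result keeps min(5, 3) = 3 s.f.
Rounded to 3 significant figures: 378 cm.

378 cm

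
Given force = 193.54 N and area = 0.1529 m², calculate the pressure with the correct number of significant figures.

1266 Pa

pressure = 193.54 N ÷ 0.1529 m² = 1265.79463702… Pa.
193.54 has 5 significant figures; 0.1529 has 4.
Division/multiplication keeps the fewest: 4 significant figures.
Rounded: 1266 Pa.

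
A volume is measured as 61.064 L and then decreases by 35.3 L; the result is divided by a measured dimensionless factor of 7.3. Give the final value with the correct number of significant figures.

3.5 L

61.064 L − 35.3 L = 25.764 L; the difference is limited to 1 decimal place (3 s.f.).
Carrying full precision, 25.764 ÷ 7.3 = 3.52931506849… L; 7.3 has 2 s.f., so the result keeps min(3, 2) = 2 s.f.
Rounded to 2 significant figures: 3.5 L.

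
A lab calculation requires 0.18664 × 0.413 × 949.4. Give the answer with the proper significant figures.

73.2

0.18664 × 0.413 × 949.4 = 73.181954608
Multiplication/division keeps the fewest significant figures: 0.18664 → 5 s.f., 0.413 → 3 s.f., 949.4 → 4 s.f.; limit is 3.
Rounded to 3 significant figures: 73.2.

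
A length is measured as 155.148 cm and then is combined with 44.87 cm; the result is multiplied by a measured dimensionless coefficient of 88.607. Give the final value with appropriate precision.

17723 cm

155.148 cm + 44.87 cm = 200.018 cm; the sum is limited to 2 decimal places (5 s.f.).
Carrying full precision, 200.018 × 88.607 = 17722.994926 cm; 88.607 has 5 s.f., so the result keeps min(5, 5) = 5 s.f.
Rounded to 5 significant figures: 17723 cm.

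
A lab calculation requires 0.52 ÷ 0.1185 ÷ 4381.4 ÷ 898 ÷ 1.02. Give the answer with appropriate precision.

0.52 ÷ 0.1185 ÷ 4381.4 ÷ 898 ÷ 1.02 = 0.00000109344157064…
Multiplication/division keeps the fewest significant figures: 0.52 → 2 s.f., 0.1185 → 4 s.f., 4381.4 → 5 s.f., 898 → 3 s.f., 1.02 → 3 s.f.; limit is 2.
Rounded to 2 significant figures: 1.1 × 10^-6.

1.1 × 10^-6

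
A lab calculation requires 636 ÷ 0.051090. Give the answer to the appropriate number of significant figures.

1.24 × 10⁴

636 ÷ 0.051090 = 12448.6200822…
Multiplication/division keeps the fewest significant figures: 636 → 3 s.f., 0.051090 → 5 s.f.; limit is 3.
Rounded to 3 significant figures: 1.24 × 10⁴.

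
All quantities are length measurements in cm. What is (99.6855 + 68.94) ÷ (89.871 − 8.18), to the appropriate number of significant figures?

99.6855 + 68.94 = 168.6255, limited to 2 d.p. → 5 s.f.; 89.871 − 8.18 = 81.691, limited to 2 d.p. → 4 s.f.
Carrying full precision, 168.6255 ÷ 81.691 = 2.06418699734…; keep min(5, 4) = 4 s.f.
Rounded to 4 significant figures: 2.064.

2.064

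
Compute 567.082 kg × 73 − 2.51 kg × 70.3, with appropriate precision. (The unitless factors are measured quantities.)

4.1 × 10⁴ kg

567.082 × 73 = 41396.986 → 4.1 × 10⁴ kg (2 s.f., last digit at the 10^3 place).
2.51 × 70.3 = 176.453 → 176 kg (3 s.f., last digit at the 10^0 place).
Difference: 41220.533 kg; keep the coarser place, 10^3.
Result: 4.1 × 10⁴ kg.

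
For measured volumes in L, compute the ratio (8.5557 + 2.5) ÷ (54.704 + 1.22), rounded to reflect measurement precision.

0.198

8.5557 + 2.5 = 11.0557, limited to 1 d.p. → 3 s.f.; 54.704 + 1.22 = 55.924, limited to 2 d.p. → 4 s.f.
Carrying full precision, 11.0557 ÷ 55.924 = 0.197691509906…; keep min(3, 4) = 3 s.f.
Rounded to 3 significant figures: 0.198.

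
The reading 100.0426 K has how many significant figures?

100.0426: zeros between nonzero digits are significant.

7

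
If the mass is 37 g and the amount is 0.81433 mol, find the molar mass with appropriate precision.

molar mass = 37 g ÷ 0.81433 mol = 45.4361254037… g/mol.
37 has 2 significant figures; 0.81433 has 5.
Division/multiplication keeps the fewest: 2 significant figures.
Rounded: 45 g/mol.

45 g/mol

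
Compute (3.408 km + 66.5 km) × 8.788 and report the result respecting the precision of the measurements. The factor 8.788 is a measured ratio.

614 km

3.408 km + 66.5 km = 69.908 km; the sum is limited to 1 decimal place (3 s.f.).
Carrying full precision, 69.908 × 8.788 = 614.351504 km; 8.788 has 4 s.f., so the result keeps min(3, 4) = 3 s.f.
Rounded to 3 significant figures: 614 km.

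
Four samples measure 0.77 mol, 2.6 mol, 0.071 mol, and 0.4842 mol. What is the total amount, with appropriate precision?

0.77 mol + 2.6 mol + 0.071 mol + 0.4842 mol = 3.9252 mol.
Addition/subtraction keeps the fewest decimal places: 0.77 → 2 decimal places, 2.6 → 1 decimal place, 0.071 → 3 decimal places, 0.4842 → 4 decimal places; limit is 1.
Rounded to 1 decimal place: 3.9 mol.

3.9 mol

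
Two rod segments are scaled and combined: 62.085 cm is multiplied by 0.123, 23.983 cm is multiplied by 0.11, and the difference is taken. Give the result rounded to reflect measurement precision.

5.0 cm

62.085 × 0.123 = 7.636455 → 7.64 cm (3 s.f., last digit at the 10^-2 place).
23.983 × 0.11 = 2.63813 → 2.6 cm (2 s.f., last digit at the 10^-1 place).
Difference: 4.998325 cm; keep the coarser place, 10^-1.
Result: 5.0 cm.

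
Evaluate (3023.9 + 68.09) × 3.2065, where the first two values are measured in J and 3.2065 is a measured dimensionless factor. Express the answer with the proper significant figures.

3023.9 J + 68.09 J = 3091.99 J; the sum is limited to 1 decimal place (5 s.f.).
Carrying full precision, 3091.99 × 3.2065 = 9914.465935 J; 3.2065 has 5 s.f., so the result keeps min(5, 5) = 5 s.f.
Rounded to 5 significant figures: 9914.5 J.

9914.5 J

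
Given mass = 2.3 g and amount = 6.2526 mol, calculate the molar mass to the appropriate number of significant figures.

molar mass = 2.3 g ÷ 6.2526 mol = 0.367846975658… g/mol.
2.3 has 2 significant figures; 6.2526 has 5.
Division/multiplication keeps the fewest: 2 significant figures.
Rounded: 0.37 g/mol.

0.37 g/mol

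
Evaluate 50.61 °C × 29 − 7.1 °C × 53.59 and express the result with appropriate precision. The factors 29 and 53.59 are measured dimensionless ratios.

50.61 × 29 = 1467.69 → 1.5 × 10³ °C (2 s.f., last digit at the 10^2 place).
7.1 × 53.59 = 380.489 → 3.8 × 10² °C (2 s.f., last digit at the 10^1 place).
Difference: 1087.201 °C; keep the coarser place, 10^2.
Result: 1.1 × 10³ °C.

1.1 × 10³ °C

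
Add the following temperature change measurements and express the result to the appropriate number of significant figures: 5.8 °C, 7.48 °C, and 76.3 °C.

5.8 °C + 7.48 °C + 76.3 °C = 89.58 °C.
Addition/subtraction keeps the fewest decimal places: 5.8 → 1 decimal place, 7.48 → 2 decimal places, 76.3 → 1 decimal place; limit is 1.
Rounded to 1 decimal place: 89.6 °C.

89.6 °C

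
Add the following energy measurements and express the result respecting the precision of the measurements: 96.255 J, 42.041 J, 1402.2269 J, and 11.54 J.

96.255 J + 42.041 J + 1402.2269 J + 11.54 J = 1552.0629 J.
Addition/subtraction keeps the fewest decimal places: 96.255 → 3 decimal places, 42.041 → 3 decimal places, 1402.2269 → 4 decimal places, 11.54 → 2 decimal places; limit is 2.
Rounded to 2 decimal places: 1552.06 J.

1552.06 J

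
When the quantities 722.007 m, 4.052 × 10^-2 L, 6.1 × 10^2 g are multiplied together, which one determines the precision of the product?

6.1 × 10^2 g

722.007 m → 6 s.f.; 4.052 × 10^-2 L → 4 s.f.; 6.1 × 10^2 g → 2 s.f.
The fewest is 2 significant figures, from 6.1 × 10^2 g.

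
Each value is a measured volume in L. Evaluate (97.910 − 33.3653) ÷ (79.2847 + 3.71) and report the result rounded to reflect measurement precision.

97.910 − 33.3653 = 64.5447, limited to 3 d.p. → 5 s.f.; 79.2847 + 3.71 = 82.9947, limited to 2 d.p. → 4 s.f.
Carrying full precision, 64.5447 ÷ 82.9947 = 0.777696648099…; keep min(5, 4) = 4 s.f.
Rounded to 4 significant figures: 0.7777.

0.7777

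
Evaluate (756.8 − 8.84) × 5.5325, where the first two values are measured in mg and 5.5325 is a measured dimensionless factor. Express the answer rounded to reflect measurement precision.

4138 mg

756.8 mg − 8.84 mg = 747.96 mg; the difference is limited to 1 decimal place (4 s.f.).
Carrying full precision, 747.96 × 5.5325 = 4138.0887 mg; 5.5325 has 5 s.f., so the result keeps min(4, 5) = 4 s.f.
Rounded to 4 significant figures: 4138 mg.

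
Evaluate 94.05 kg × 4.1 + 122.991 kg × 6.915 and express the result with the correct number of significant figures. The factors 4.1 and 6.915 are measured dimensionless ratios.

1.24 × 10^3 kg

94.05 × 4.1 = 385.605 → 3.9 × 10^2 kg (2 s.f., last digit at the 10^1 place).
122.991 × 6.915 = 850.482765 → 850.5 kg (4 s.f., last digit at the 10^-1 place).
Sum: 1236.087765 kg; keep the coarser place, 10^1.
Result: 1.24 × 10^3 kg.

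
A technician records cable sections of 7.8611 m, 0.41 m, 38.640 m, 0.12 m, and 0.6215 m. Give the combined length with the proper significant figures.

47.65 m

7.8611 m + 0.41 m + 38.640 m + 0.12 m + 0.6215 m = 47.6526 m.
Addition/subtraction keeps the fewest decimal places: 7.8611 → 4 decimal places, 0.41 → 2 decimal places, 38.640 → 3 decimal places, 0.12 → 2 decimal places, 0.6215 → 4 decimal places; limit is 2.
Rounded to 2 decimal places: 47.65 m.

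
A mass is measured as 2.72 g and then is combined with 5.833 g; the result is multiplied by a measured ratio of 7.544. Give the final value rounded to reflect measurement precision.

2.72 g + 5.833 g = 8.553 g; the sum is limited to 2 decimal places (3 s.f.).
Carrying full precision, 8.553 × 7.544 = 64.523832 g; 7.544 has 4 s.f., so the result keeps min(3, 4) = 3 s.f.
Rounded to 3 significant figures: 64.5 g.

64.5 g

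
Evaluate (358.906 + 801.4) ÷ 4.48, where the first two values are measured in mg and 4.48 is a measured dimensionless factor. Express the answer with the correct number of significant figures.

259 mg

358.906 mg + 801.4 mg = 1160.306 mg; the sum is limited to 1 decimal place (5 s.f.).
Carrying full precision, 1160.306 ÷ 4.48 = 258.996875 mg; 4.48 has 3 s.f., so the result keeps min(5, 3) = 3 s.f.
Rounded to 3 significant figures: 259 mg.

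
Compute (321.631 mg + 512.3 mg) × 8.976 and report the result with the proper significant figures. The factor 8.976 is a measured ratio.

7485 mg

321.631 mg + 512.3 mg = 833.931 mg; the sum is limited to 1 decimal place (4 s.f.).
Carrying full precision, 833.931 × 8.976 = 7485.364656 mg; 8.976 has 4 s.f., so the result keeps min(4, 4) = 4 s.f.
Rounded to 4 significant figures: 7485 mg.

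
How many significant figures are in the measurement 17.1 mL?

17.1: every digit is nonzero and significant.

3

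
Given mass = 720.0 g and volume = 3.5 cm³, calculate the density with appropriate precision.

density = 720.0 g ÷ 3.5 cm³ = 205.714285714… g/cm³.
720.0 has 4 significant figures; 3.5 has 2.
Division/multiplication keeps the fewest: 2 significant figures.
Rounded: 2.1 × 10^2 g/cm³.

2.1 × 10^2 g/cm³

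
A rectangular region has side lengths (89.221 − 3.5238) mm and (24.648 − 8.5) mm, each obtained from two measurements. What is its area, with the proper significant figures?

1.38 × 10³ mm²

89.221 − 3.5238 = 85.6972, limited to 3 d.p. → 5 s.f.; 24.648 − 8.5 = 16.148, limited to 1 d.p. → 3 s.f.
Carrying full precision, 85.6972 × 16.148 = 1383.8383856; keep min(5, 3) = 3 s.f.
Rounded to 3 significant figures: 1.38 × 10³ mm².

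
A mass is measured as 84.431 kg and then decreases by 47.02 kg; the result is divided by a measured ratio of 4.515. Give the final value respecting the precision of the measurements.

84.431 kg − 47.02 kg = 37.411 kg; the difference is limited to 2 decimal places (4 s.f.).
Carrying full precision, 37.411 ÷ 4.515 = 8.28593576966… kg; 4.515 has 4 s.f., so the result keeps min(4, 4) = 4 s.f.
Rounded to 4 significant figures: 8.286 kg.

8.286 kg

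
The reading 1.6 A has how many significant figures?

1.6: every digit is nonzero and significant.

2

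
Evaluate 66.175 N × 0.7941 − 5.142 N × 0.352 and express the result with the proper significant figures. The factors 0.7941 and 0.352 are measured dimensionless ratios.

50.74 N

66.175 × 0.7941 = 52.5495675 → 52.55 N (4 s.f., last digit at the 10^-2 place).
5.142 × 0.352 = 1.809984 → 1.81 N (3 s.f., last digit at the 10^-2 place).
Difference: 50.7395835 N; keep the coarser place, 10^-2.
Result: 50.74 N.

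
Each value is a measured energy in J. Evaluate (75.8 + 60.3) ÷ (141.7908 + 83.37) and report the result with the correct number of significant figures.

75.8 + 60.3 = 136.1, limited to 1 d.p. → 4 s.f.; 141.7908 + 83.37 = 225.1608, limited to 2 d.p. → 5 s.f.
Carrying full precision, 136.1 ÷ 225.1608 = 0.604456903688…; keep min(4, 5) = 4 s.f.
Rounded to 4 significant figures: 0.6045.

0.6045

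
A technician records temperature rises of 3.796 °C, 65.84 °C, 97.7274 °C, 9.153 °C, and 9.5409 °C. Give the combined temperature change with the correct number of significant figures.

1.8606 × 10² °C

3.796 °C + 65.84 °C + 97.7274 °C + 9.153 °C + 9.5409 °C = 186.0573 °C.
Addition/subtraction keeps the fewest decimal places: 3.796 → 3 decimal places, 65.84 → 2 decimal places, 97.7274 → 4 decimal places, 9.153 → 3 decimal places, 9.5409 → 4 decimal places; limit is 2.
Rounded to 2 decimal places: 1.8606 × 10² °C.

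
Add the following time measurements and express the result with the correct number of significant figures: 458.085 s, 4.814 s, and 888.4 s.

1.3513 × 10³ s

458.085 s + 4.814 s + 888.4 s = 1351.299 s.
Addition/subtraction keeps the fewest decimal places: 458.085 → 3 decimal places, 4.814 → 3 decimal places, 888.4 → 1 decimal place; limit is 1.
Rounded to 1 decimal place: 1.3513 × 10³ s.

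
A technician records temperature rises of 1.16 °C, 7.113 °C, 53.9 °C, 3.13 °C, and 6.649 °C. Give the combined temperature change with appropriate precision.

1.16 °C + 7.113 °C + 53.9 °C + 3.13 °C + 6.649 °C = 71.952 °C.
Addition/subtraction keeps the fewest decimal places: 1.16 → 2 decimal places, 7.113 → 3 decimal places, 53.9 → 1 decimal place, 3.13 → 2 decimal places, 6.649 → 3 decimal places; limit is 1.
Rounded to 1 decimal place: 72.0 °C.

72.0 °C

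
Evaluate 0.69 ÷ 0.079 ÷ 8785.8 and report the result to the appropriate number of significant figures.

9.9 × 10⁻⁴

0.69 ÷ 0.079 ÷ 8785.8 = 0.000994124293199…
Multiplication/division keeps the fewest significant figures: 0.69 → 2 s.f., 0.079 → 2 s.f., 8785.8 → 5 s.f.; limit is 2.
Rounded to 2 significant figures: 9.9 × 10⁻⁴.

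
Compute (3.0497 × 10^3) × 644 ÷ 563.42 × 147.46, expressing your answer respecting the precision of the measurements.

5.14 × 10^5

(3.0497 × 10^3) × 644 ÷ 563.42 × 147.46 = 514025.84702…
Multiplication/division keeps the fewest significant figures: 3.0497 × 10^3 → 5 s.f., 644 → 3 s.f., 563.42 → 5 s.f., 147.46 → 5 s.f.; limit is 3.
Rounded to 3 significant figures: 5.14 × 10^5.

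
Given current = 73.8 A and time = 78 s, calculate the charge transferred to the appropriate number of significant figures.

5.8 × 10³ C

charge transferred = 73.8 A × 78 s = 5756.4 C.
73.8 has 3 significant figures; 78 has 2.
Division/multiplication keeps the fewest: 2 significant figures.
Rounded: 5.8 × 10³ C.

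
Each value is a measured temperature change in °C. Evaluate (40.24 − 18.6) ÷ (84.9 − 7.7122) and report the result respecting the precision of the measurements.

0.280

40.24 − 18.6 = 21.64, limited to 1 d.p. → 3 s.f.; 84.9 − 7.7122 = 77.1878, limited to 1 d.p. → 3 s.f.
Carrying full precision, 21.64 ÷ 77.1878 = 0.280355185664…; keep min(3, 3) = 3 s.f.
Rounded to 3 significant figures: 0.280.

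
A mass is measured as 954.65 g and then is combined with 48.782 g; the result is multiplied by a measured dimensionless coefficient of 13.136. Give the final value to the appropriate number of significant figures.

954.65 g + 48.782 g = 1003.432 g; the sum is limited to 2 decimal places (6 s.f.).
Carrying full precision, 1003.432 × 13.136 = 13181.082752 g; 13.136 has 5 s.f., so the result keeps min(6, 5) = 5 s.f.
Rounded to 5 significant figures: 13181 g.

13181 g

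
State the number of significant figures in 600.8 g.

4

600.8: zeros between nonzero digits are significant.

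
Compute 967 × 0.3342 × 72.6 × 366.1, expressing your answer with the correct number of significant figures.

967 × 0.3342 × 72.6 × 366.1 = 8589527.3966…
Multiplication/division keeps the fewest significant figures: 967 → 3 s.f., 0.3342 → 4 s.f., 72.6 → 3 s.f., 366.1 → 4 s.f.; limit is 3.
Rounded to 3 significant figures: 8.59 × 10⁶.

8.59 × 10⁶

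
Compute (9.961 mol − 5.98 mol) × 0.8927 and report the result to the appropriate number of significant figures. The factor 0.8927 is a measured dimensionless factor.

3.55 mol

9.961 mol − 5.98 mol = 3.981 mol; the difference is limited to 2 decimal places (3 s.f.).
Carrying full precision, 3.981 × 0.8927 = 3.5538387 mol; 0.8927 has 4 s.f., so the result keeps min(3, 4) = 3 s.f.
Rounded to 3 significant figures: 3.55 mol.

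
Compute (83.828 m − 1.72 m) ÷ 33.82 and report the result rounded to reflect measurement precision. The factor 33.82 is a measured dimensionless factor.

2.428 m

83.828 m − 1.72 m = 82.108 m; the difference is limited to 2 decimal places (4 s.f.).
Carrying full precision, 82.108 ÷ 33.82 = 2.42779420461… m; 33.82 has 4 s.f., so the result keeps min(4, 4) = 4 s.f.
Rounded to 4 significant figures: 2.428 m.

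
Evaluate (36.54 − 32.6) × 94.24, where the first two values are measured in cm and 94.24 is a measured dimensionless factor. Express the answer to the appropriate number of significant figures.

3.7 × 10² cm

36.54 cm − 32.6 cm = 3.94 cm; the difference is limited to 1 decimal place (2 s.f.).
Carrying full precision, 3.94 × 94.24 = 371.3056 cm; 94.24 has 4 s.f., so the result keeps min(2, 4) = 2 s.f.
Rounded to 2 significant figures: 3.7 × 10² cm.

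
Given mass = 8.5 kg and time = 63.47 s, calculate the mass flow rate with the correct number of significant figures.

0.13 kg/s

mass flow rate = 8.5 kg ÷ 63.47 s = 0.133921537734… kg/s.
8.5 has 2 significant figures; 63.47 has 4.
Division/multiplication keeps the fewest: 2 significant figures.
Rounded: 0.13 kg/s.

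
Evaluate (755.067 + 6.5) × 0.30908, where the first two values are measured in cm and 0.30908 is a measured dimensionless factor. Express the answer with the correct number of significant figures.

755.067 cm + 6.5 cm = 761.567 cm; the sum is limited to 1 decimal place (4 s.f.).
Carrying full precision, 761.567 × 0.30908 = 235.38512836 cm; 0.30908 has 5 s.f., so the result keeps min(4, 5) = 4 s.f.
Rounded to 4 significant figures: 235.4 cm.

235.4 cm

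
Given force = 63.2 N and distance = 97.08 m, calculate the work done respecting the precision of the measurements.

6.14 × 10³ J

work done = 63.2 N × 97.08 m = 6135.456 J.
63.2 has 3 significant figures; 97.08 has 4.
Division/multiplication keeps the fewest: 3 significant figures.
Rounded: 6.14 × 10³ J.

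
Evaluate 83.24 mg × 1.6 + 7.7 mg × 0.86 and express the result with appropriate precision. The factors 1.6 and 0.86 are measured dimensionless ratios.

1.4 × 10² mg

83.24 × 1.6 = 133.184 → 1.3 × 10² mg (2 s.f., last digit at the 10^1 place).
7.7 × 0.86 = 6.622 → 6.6 mg (2 s.f., last digit at the 10^-1 place).
Sum: 139.806 mg; keep the coarser place, 10^1.
Result: 1.4 × 10² mg.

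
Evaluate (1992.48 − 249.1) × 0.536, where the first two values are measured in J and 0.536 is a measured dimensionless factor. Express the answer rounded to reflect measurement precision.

934 J

1992.48 J − 249.1 J = 1743.38 J; the difference is limited to 1 decimal place (5 s.f.).
Carrying full precision, 1743.38 × 0.536 = 934.45168 J; 0.536 has 3 s.f., so the result keeps min(5, 3) = 3 s.f.
Rounded to 3 significant figures: 934 J.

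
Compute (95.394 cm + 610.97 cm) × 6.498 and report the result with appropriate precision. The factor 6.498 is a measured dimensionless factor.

95.394 cm + 610.97 cm = 706.364 cm; the sum is limited to 2 decimal places (5 s.f.).
Carrying full precision, 706.364 × 6.498 = 4589.953272 cm; 6.498 has 4 s.f., so the result keeps min(5, 4) = 4 s.f.
Rounded to 4 significant figures: 4590. cm.

4590. cm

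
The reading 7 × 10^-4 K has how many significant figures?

1

7 × 10^-4: in scientific notation every digit of the coefficient is significant.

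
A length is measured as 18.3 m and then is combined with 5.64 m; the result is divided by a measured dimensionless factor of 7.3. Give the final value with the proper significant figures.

18.3 m + 5.64 m = 23.94 m; the sum is limited to 1 decimal place (3 s.f.).
Carrying full precision, 23.94 ÷ 7.3 = 3.27945205479… m; 7.3 has 2 s.f., so the result keeps min(3, 2) = 2 s.f.
Rounded to 2 significant figures: 3.3 m.

3.3 m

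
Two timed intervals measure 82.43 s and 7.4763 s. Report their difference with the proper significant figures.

82.43 s − 7.4763 s = 74.9537 s.
Addition/subtraction keeps the fewest decimal places: 82.43 → 2 decimal places, 7.4763 → 4 decimal places; limit is 2.
Rounded to 2 decimal places: 74.95 s.

74.95 s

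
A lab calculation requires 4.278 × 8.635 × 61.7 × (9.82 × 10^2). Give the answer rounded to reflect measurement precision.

4.278 × 8.635 × 61.7 × (9.82 × 10^2) = 2238204.54838…
Multiplication/division keeps the fewest significant figures: 4.278 → 4 s.f., 8.635 → 4 s.f., 61.7 → 3 s.f., 9.82 × 10^2 → 3 s.f.; limit is 3.
Rounded to 3 significant figures: 2.24 × 10^6.

2.24 × 10^6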